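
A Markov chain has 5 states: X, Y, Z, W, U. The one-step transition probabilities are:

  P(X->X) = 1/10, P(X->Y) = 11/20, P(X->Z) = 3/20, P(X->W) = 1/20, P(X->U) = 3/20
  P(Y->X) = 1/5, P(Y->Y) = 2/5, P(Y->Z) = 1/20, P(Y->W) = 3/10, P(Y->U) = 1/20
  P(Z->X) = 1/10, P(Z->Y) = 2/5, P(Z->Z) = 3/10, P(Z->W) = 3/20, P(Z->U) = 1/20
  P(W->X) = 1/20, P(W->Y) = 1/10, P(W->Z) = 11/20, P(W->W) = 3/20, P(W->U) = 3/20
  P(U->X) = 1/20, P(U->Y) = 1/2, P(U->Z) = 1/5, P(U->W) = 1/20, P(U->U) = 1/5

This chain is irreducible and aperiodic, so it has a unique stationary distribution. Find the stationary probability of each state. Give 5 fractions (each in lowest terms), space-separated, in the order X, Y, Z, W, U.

Answer: 17388/140995 52559/140995 6340/28199 5191/28199 13393/140995

Derivation:
The stationary distribution satisfies pi = pi * P, i.e.:
  pi_X = 1/10*pi_X + 1/5*pi_Y + 1/10*pi_Z + 1/20*pi_W + 1/20*pi_U
  pi_Y = 11/20*pi_X + 2/5*pi_Y + 2/5*pi_Z + 1/10*pi_W + 1/2*pi_U
  pi_Z = 3/20*pi_X + 1/20*pi_Y + 3/10*pi_Z + 11/20*pi_W + 1/5*pi_U
  pi_W = 1/20*pi_X + 3/10*pi_Y + 3/20*pi_Z + 3/20*pi_W + 1/20*pi_U
  pi_U = 3/20*pi_X + 1/20*pi_Y + 1/20*pi_Z + 3/20*pi_W + 1/5*pi_U
with normalization: pi_X + pi_Y + pi_Z + pi_W + pi_U = 1.

Using the first 4 balance equations plus normalization, the linear system A*pi = b is:
  [-9/10, 1/5, 1/10, 1/20, 1/20] . pi = 0
  [11/20, -3/5, 2/5, 1/10, 1/2] . pi = 0
  [3/20, 1/20, -7/10, 11/20, 1/5] . pi = 0
  [1/20, 3/10, 3/20, -17/20, 1/20] . pi = 0
  [1, 1, 1, 1, 1] . pi = 1

Solving yields:
  pi_X = 17388/140995
  pi_Y = 52559/140995
  pi_Z = 6340/28199
  pi_W = 5191/28199
  pi_U = 13393/140995

Verification (pi * P):
  17388/140995*1/10 + 52559/140995*1/5 + 6340/28199*1/10 + 5191/28199*1/20 + 13393/140995*1/20 = 17388/140995 = pi_X  (ok)
  17388/140995*11/20 + 52559/140995*2/5 + 6340/28199*2/5 + 5191/28199*1/10 + 13393/140995*1/2 = 52559/140995 = pi_Y  (ok)
  17388/140995*3/20 + 52559/140995*1/20 + 6340/28199*3/10 + 5191/28199*11/20 + 13393/140995*1/5 = 6340/28199 = pi_Z  (ok)
  17388/140995*1/20 + 52559/140995*3/10 + 6340/28199*3/20 + 5191/28199*3/20 + 13393/140995*1/20 = 5191/28199 = pi_W  (ok)
  17388/140995*3/20 + 52559/140995*1/20 + 6340/28199*1/20 + 5191/28199*3/20 + 13393/140995*1/5 = 13393/140995 = pi_U  (ok)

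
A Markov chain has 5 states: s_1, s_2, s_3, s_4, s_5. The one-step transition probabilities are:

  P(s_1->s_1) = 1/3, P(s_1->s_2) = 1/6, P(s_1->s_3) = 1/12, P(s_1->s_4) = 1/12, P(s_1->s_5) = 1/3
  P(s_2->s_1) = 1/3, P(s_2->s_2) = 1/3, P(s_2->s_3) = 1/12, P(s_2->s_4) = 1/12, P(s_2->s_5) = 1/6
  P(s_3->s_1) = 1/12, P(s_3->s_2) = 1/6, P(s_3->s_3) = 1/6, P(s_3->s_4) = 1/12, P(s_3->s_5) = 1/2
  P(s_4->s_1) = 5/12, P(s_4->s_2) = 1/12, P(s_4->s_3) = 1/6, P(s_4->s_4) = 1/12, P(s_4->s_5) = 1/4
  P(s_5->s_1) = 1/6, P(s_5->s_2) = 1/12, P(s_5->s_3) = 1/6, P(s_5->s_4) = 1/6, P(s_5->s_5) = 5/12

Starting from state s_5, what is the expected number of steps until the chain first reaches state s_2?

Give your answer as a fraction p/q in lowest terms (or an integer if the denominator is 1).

Answer: 3160/361

Derivation:
Let h_i = expected steps to first reach s_2 from state i.
Boundary: h_s_2 = 0.
First-step equations for the other states:
  h_s_1 = 1 + 1/3*h_s_1 + 1/6*h_s_2 + 1/12*h_s_3 + 1/12*h_s_4 + 1/3*h_s_5
  h_s_3 = 1 + 1/12*h_s_1 + 1/6*h_s_2 + 1/6*h_s_3 + 1/12*h_s_4 + 1/2*h_s_5
  h_s_4 = 1 + 5/12*h_s_1 + 1/12*h_s_2 + 1/6*h_s_3 + 1/12*h_s_4 + 1/4*h_s_5
  h_s_5 = 1 + 1/6*h_s_1 + 1/12*h_s_2 + 1/6*h_s_3 + 1/6*h_s_4 + 5/12*h_s_5

Substituting h_s_2 = 0 and rearranging gives the linear system (I - Q) h = 1:
  [2/3, -1/12, -1/12, -1/3] . (h_s_1, h_s_3, h_s_4, h_s_5) = 1
  [-1/12, 5/6, -1/12, -1/2] . (h_s_1, h_s_3, h_s_4, h_s_5) = 1
  [-5/12, -1/6, 11/12, -1/4] . (h_s_1, h_s_3, h_s_4, h_s_5) = 1
  [-1/6, -1/6, -1/6, 7/12] . (h_s_1, h_s_3, h_s_4, h_s_5) = 1

Solving yields:
  h_s_1 = 2874/361
  h_s_3 = 154/19
  h_s_4 = 3094/361
  h_s_5 = 3160/361

Starting state is s_5, so the expected hitting time is h_s_5 = 3160/361.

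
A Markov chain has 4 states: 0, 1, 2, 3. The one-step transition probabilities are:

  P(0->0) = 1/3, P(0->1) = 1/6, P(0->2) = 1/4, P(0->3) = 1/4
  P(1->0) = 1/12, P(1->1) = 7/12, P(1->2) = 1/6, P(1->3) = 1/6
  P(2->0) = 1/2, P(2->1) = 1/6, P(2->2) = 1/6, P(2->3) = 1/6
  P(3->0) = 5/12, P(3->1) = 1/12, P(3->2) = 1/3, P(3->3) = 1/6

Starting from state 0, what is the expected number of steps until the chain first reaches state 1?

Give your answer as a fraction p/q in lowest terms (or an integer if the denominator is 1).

Let h_i = expected steps to first reach 1 from state i.
Boundary: h_1 = 0.
First-step equations for the other states:
  h_0 = 1 + 1/3*h_0 + 1/6*h_1 + 1/4*h_2 + 1/4*h_3
  h_2 = 1 + 1/2*h_0 + 1/6*h_1 + 1/6*h_2 + 1/6*h_3
  h_3 = 1 + 5/12*h_0 + 1/12*h_1 + 1/3*h_2 + 1/6*h_3

Substituting h_1 = 0 and rearranging gives the linear system (I - Q) h = 1:
  [2/3, -1/4, -1/4] . (h_0, h_2, h_3) = 1
  [-1/2, 5/6, -1/6] . (h_0, h_2, h_3) = 1
  [-5/12, -1/3, 5/6] . (h_0, h_2, h_3) = 1

Solving yields:
  h_0 = 255/38
  h_2 = 507/76
  h_3 = 549/76

Starting state is 0, so the expected hitting time is h_0 = 255/38.

Answer: 255/38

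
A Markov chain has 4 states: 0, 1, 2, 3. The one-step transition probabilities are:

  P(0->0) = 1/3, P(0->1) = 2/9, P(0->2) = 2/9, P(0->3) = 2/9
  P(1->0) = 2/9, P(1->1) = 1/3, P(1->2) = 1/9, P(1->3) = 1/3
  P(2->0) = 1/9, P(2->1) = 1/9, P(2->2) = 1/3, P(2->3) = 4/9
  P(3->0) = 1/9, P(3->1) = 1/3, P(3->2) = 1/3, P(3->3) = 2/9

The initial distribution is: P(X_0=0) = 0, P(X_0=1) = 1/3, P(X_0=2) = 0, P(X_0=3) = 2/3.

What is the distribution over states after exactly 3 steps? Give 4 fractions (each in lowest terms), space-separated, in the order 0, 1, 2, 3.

Answer: 394/2187 7/27 559/2187 667/2187

Derivation:
Propagating the distribution step by step (d_{t+1} = d_t * P):
d_0 = (0=0, 1=1/3, 2=0, 3=2/3)
  d_1[0] = 0*1/3 + 1/3*2/9 + 0*1/9 + 2/3*1/9 = 4/27
  d_1[1] = 0*2/9 + 1/3*1/3 + 0*1/9 + 2/3*1/3 = 1/3
  d_1[2] = 0*2/9 + 1/3*1/9 + 0*1/3 + 2/3*1/3 = 7/27
  d_1[3] = 0*2/9 + 1/3*1/3 + 0*4/9 + 2/3*2/9 = 7/27
d_1 = (0=4/27, 1=1/3, 2=7/27, 3=7/27)
  d_2[0] = 4/27*1/3 + 1/3*2/9 + 7/27*1/9 + 7/27*1/9 = 44/243
  d_2[1] = 4/27*2/9 + 1/3*1/3 + 7/27*1/9 + 7/27*1/3 = 7/27
  d_2[2] = 4/27*2/9 + 1/3*1/9 + 7/27*1/3 + 7/27*1/3 = 59/243
  d_2[3] = 4/27*2/9 + 1/3*1/3 + 7/27*4/9 + 7/27*2/9 = 77/243
d_2 = (0=44/243, 1=7/27, 2=59/243, 3=77/243)
  d_3[0] = 44/243*1/3 + 7/27*2/9 + 59/243*1/9 + 77/243*1/9 = 394/2187
  d_3[1] = 44/243*2/9 + 7/27*1/3 + 59/243*1/9 + 77/243*1/3 = 7/27
  d_3[2] = 44/243*2/9 + 7/27*1/9 + 59/243*1/3 + 77/243*1/3 = 559/2187
  d_3[3] = 44/243*2/9 + 7/27*1/3 + 59/243*4/9 + 77/243*2/9 = 667/2187
d_3 = (0=394/2187, 1=7/27, 2=559/2187, 3=667/2187)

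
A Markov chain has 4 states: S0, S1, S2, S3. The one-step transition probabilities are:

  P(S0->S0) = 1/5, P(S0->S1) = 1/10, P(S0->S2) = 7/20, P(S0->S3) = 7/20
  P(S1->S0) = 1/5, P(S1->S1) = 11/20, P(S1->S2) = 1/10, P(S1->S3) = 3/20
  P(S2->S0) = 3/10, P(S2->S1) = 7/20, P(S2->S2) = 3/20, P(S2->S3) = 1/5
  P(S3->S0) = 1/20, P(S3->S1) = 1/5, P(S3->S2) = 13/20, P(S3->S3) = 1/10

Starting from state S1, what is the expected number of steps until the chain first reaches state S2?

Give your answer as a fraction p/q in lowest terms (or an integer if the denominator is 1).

Answer: 1728/415

Derivation:
Let h_i = expected steps to first reach S2 from state i.
Boundary: h_S2 = 0.
First-step equations for the other states:
  h_S0 = 1 + 1/5*h_S0 + 1/10*h_S1 + 7/20*h_S2 + 7/20*h_S3
  h_S1 = 1 + 1/5*h_S0 + 11/20*h_S1 + 1/10*h_S2 + 3/20*h_S3
  h_S3 = 1 + 1/20*h_S0 + 1/5*h_S1 + 13/20*h_S2 + 1/10*h_S3

Substituting h_S2 = 0 and rearranging gives the linear system (I - Q) h = 1:
  [4/5, -1/10, -7/20] . (h_S0, h_S1, h_S3) = 1
  [-1/5, 9/20, -3/20] . (h_S0, h_S1, h_S3) = 1
  [-1/20, -1/5, 9/10] . (h_S0, h_S1, h_S3) = 1

Solving yields:
  h_S0 = 1132/415
  h_S1 = 1728/415
  h_S3 = 908/415

Starting state is S1, so the expected hitting time is h_S1 = 1728/415.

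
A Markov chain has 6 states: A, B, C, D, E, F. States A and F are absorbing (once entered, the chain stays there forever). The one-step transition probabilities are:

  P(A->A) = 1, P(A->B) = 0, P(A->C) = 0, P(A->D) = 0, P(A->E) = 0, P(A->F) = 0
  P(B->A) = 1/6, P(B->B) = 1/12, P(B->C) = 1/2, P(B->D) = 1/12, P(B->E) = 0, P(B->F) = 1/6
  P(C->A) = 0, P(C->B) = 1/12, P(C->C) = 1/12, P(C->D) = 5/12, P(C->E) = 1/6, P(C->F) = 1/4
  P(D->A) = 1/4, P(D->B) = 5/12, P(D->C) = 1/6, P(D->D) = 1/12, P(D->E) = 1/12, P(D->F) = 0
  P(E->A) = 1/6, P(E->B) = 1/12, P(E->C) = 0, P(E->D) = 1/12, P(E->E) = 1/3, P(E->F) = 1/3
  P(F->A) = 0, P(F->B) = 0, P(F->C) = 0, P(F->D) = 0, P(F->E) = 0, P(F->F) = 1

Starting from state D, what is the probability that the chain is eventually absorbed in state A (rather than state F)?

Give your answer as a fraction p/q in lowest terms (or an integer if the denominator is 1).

Let a_i = P(absorbed in A | start in state i).
Boundary conditions: a_A = 1, a_F = 0.
For each transient state i, a_i = sum_j P(i->j) * a_j:
  a_B = 1/6*a_A + 1/12*a_B + 1/2*a_C + 1/12*a_D + 0*a_E + 1/6*a_F
  a_C = 0*a_A + 1/12*a_B + 1/12*a_C + 5/12*a_D + 1/6*a_E + 1/4*a_F
  a_D = 1/4*a_A + 5/12*a_B + 1/6*a_C + 1/12*a_D + 1/12*a_E + 0*a_F
  a_E = 1/6*a_A + 1/12*a_B + 0*a_C + 1/12*a_D + 1/3*a_E + 1/3*a_F

Substituting a_A = 1 and a_F = 0, rearrange to (I - Q) a = r where r[i] = P(i -> A):
  [11/12, -1/2, -1/12, 0] . (a_B, a_C, a_D, a_E) = 1/6
  [-1/12, 11/12, -5/12, -1/6] . (a_B, a_C, a_D, a_E) = 0
  [-5/12, -1/6, 11/12, -1/12] . (a_B, a_C, a_D, a_E) = 1/4
  [-1/12, 0, -1/12, 2/3] . (a_B, a_C, a_D, a_E) = 1/6

Solving yields:
  a_B = 260/599
  a_C = 220/599
  a_D = 342/599
  a_E = 225/599

Starting state is D, so the absorption probability is a_D = 342/599.

Answer: 342/599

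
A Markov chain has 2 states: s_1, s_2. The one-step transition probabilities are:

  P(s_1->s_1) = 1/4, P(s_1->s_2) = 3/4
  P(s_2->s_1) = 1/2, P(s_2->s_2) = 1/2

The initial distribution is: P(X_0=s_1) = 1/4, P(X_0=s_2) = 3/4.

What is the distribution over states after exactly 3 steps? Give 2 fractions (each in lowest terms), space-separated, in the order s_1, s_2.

Answer: 103/256 153/256

Derivation:
Propagating the distribution step by step (d_{t+1} = d_t * P):
d_0 = (s_1=1/4, s_2=3/4)
  d_1[s_1] = 1/4*1/4 + 3/4*1/2 = 7/16
  d_1[s_2] = 1/4*3/4 + 3/4*1/2 = 9/16
d_1 = (s_1=7/16, s_2=9/16)
  d_2[s_1] = 7/16*1/4 + 9/16*1/2 = 25/64
  d_2[s_2] = 7/16*3/4 + 9/16*1/2 = 39/64
d_2 = (s_1=25/64, s_2=39/64)
  d_3[s_1] = 25/64*1/4 + 39/64*1/2 = 103/256
  d_3[s_2] = 25/64*3/4 + 39/64*1/2 = 153/256
d_3 = (s_1=103/256, s_2=153/256)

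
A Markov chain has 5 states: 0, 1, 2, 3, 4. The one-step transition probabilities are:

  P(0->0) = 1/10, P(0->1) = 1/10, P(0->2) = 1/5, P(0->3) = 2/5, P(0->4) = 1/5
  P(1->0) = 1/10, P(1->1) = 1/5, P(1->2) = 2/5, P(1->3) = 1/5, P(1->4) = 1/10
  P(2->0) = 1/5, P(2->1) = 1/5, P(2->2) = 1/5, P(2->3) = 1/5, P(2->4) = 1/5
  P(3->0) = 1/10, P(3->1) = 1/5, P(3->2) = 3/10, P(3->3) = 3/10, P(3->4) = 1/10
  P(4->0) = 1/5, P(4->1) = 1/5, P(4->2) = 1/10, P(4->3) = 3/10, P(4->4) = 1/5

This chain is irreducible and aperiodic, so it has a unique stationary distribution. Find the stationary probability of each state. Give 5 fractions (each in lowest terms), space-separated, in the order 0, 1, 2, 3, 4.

The stationary distribution satisfies pi = pi * P, i.e.:
  pi_0 = 1/10*pi_0 + 1/10*pi_1 + 1/5*pi_2 + 1/10*pi_3 + 1/5*pi_4
  pi_1 = 1/10*pi_0 + 1/5*pi_1 + 1/5*pi_2 + 1/5*pi_3 + 1/5*pi_4
  pi_2 = 1/5*pi_0 + 2/5*pi_1 + 1/5*pi_2 + 3/10*pi_3 + 1/10*pi_4
  pi_3 = 2/5*pi_0 + 1/5*pi_1 + 1/5*pi_2 + 3/10*pi_3 + 3/10*pi_4
  pi_4 = 1/5*pi_0 + 1/10*pi_1 + 1/5*pi_2 + 1/10*pi_3 + 1/5*pi_4
with normalization: pi_0 + pi_1 + pi_2 + pi_3 + pi_4 = 1.

Using the first 4 balance equations plus normalization, the linear system A*pi = b is:
  [-9/10, 1/10, 1/5, 1/10, 1/5] . pi = 0
  [1/10, -4/5, 1/5, 1/5, 1/5] . pi = 0
  [1/5, 2/5, -4/5, 3/10, 1/10] . pi = 0
  [2/5, 1/5, 1/5, -7/10, 3/10] . pi = 0
  [1, 1, 1, 1, 1] . pi = 1

Solving yields:
  pi_0 = 71/506
  pi_1 = 941/5060
  pi_2 = 1259/5060
  pi_3 = 1369/5060
  pi_4 = 71/460

Verification (pi * P):
  71/506*1/10 + 941/5060*1/10 + 1259/5060*1/5 + 1369/5060*1/10 + 71/460*1/5 = 71/506 = pi_0  (ok)
  71/506*1/10 + 941/5060*1/5 + 1259/5060*1/5 + 1369/5060*1/5 + 71/460*1/5 = 941/5060 = pi_1  (ok)
  71/506*1/5 + 941/5060*2/5 + 1259/5060*1/5 + 1369/5060*3/10 + 71/460*1/10 = 1259/5060 = pi_2  (ok)
  71/506*2/5 + 941/5060*1/5 + 1259/5060*1/5 + 1369/5060*3/10 + 71/460*3/10 = 1369/5060 = pi_3  (ok)
  71/506*1/5 + 941/5060*1/10 + 1259/5060*1/5 + 1369/5060*1/10 + 71/460*1/5 = 71/460 = pi_4  (ok)

Answer: 71/506 941/5060 1259/5060 1369/5060 71/460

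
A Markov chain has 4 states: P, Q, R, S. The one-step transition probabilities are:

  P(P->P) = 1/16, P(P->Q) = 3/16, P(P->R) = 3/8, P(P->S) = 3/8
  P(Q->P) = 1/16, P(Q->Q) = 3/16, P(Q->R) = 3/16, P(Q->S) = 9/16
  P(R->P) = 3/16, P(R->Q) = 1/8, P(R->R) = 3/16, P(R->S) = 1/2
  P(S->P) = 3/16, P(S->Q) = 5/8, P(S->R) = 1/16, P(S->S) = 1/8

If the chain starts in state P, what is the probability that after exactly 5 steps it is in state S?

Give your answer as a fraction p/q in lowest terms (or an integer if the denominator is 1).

Computing P^5 by repeated multiplication:
P^1 =
  P: [1/16, 3/16, 3/8, 3/8]
  Q: [1/16, 3/16, 3/16, 9/16]
  R: [3/16, 1/8, 3/16, 1/2]
  S: [3/16, 5/8, 1/16, 1/8]
P^2 =
  P: [5/32, 21/64, 39/256, 93/256]
  Q: [5/32, 27/64, 33/256, 75/256]
  R: [19/128, 101/256, 41/256, 19/64]
  S: [11/128, 61/256, 53/256, 15/32]
P^3 =
  P: [65/512, 345/1024, 351/2048, 747/2048]
  Q: [59/512, 315/1024, 369/2048, 813/2048]
  R: [245/2048, 1259/4096, 365/2048, 1617/4096]
  S: [301/2048, 1555/4096, 297/2048, 1345/4096]
P^4 =
  P: [1061/8192, 5511/16384, 2715/16384, 1509/4096]
  Q: [1103/8192, 5733/16384, 2613/16384, 729/2048]
  R: [4395/32768, 22877/65536, 2631/16384, 23345/65536]
  S: [3987/32768, 21109/65536, 2851/16384, 25049/65536]
P^5 =
  P: [16943/131072, 88689/262144, 21723/131072, 96123/262144]
  Q: [16637/131072, 87363/262144, 22053/131072, 97401/262144]
  R: [66637/524288, 349499/1048576, 5509/32768, 389515/1048576]
  S: [69221/524288, 360547/1048576, 2663/16384, 379155/1048576]

(P^5)[P -> S] = 96123/262144

Answer: 96123/262144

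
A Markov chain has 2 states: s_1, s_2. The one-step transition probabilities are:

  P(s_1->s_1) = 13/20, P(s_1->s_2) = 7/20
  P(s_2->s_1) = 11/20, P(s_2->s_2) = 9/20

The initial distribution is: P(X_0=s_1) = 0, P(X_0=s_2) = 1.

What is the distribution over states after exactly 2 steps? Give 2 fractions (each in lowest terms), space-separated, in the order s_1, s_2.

Propagating the distribution step by step (d_{t+1} = d_t * P):
d_0 = (s_1=0, s_2=1)
  d_1[s_1] = 0*13/20 + 1*11/20 = 11/20
  d_1[s_2] = 0*7/20 + 1*9/20 = 9/20
d_1 = (s_1=11/20, s_2=9/20)
  d_2[s_1] = 11/20*13/20 + 9/20*11/20 = 121/200
  d_2[s_2] = 11/20*7/20 + 9/20*9/20 = 79/200
d_2 = (s_1=121/200, s_2=79/200)

Answer: 121/200 79/200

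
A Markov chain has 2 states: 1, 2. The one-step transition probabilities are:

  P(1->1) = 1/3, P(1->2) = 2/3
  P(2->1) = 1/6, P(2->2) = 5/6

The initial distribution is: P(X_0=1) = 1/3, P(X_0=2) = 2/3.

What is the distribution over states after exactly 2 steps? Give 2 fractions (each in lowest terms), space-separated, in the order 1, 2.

Answer: 11/54 43/54

Derivation:
Propagating the distribution step by step (d_{t+1} = d_t * P):
d_0 = (1=1/3, 2=2/3)
  d_1[1] = 1/3*1/3 + 2/3*1/6 = 2/9
  d_1[2] = 1/3*2/3 + 2/3*5/6 = 7/9
d_1 = (1=2/9, 2=7/9)
  d_2[1] = 2/9*1/3 + 7/9*1/6 = 11/54
  d_2[2] = 2/9*2/3 + 7/9*5/6 = 43/54
d_2 = (1=11/54, 2=43/54)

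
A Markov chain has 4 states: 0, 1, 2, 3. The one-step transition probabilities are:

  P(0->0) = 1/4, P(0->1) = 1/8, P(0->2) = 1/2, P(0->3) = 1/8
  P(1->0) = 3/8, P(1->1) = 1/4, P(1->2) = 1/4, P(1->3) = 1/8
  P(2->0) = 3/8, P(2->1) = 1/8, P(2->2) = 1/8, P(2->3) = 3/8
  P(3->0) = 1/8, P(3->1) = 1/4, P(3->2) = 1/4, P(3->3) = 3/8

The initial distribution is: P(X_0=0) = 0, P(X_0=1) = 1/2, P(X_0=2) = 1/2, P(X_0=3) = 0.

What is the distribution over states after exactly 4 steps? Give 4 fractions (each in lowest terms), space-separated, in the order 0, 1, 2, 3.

Propagating the distribution step by step (d_{t+1} = d_t * P):
d_0 = (0=0, 1=1/2, 2=1/2, 3=0)
  d_1[0] = 0*1/4 + 1/2*3/8 + 1/2*3/8 + 0*1/8 = 3/8
  d_1[1] = 0*1/8 + 1/2*1/4 + 1/2*1/8 + 0*1/4 = 3/16
  d_1[2] = 0*1/2 + 1/2*1/4 + 1/2*1/8 + 0*1/4 = 3/16
  d_1[3] = 0*1/8 + 1/2*1/8 + 1/2*3/8 + 0*3/8 = 1/4
d_1 = (0=3/8, 1=3/16, 2=3/16, 3=1/4)
  d_2[0] = 3/8*1/4 + 3/16*3/8 + 3/16*3/8 + 1/4*1/8 = 17/64
  d_2[1] = 3/8*1/8 + 3/16*1/4 + 3/16*1/8 + 1/4*1/4 = 23/128
  d_2[2] = 3/8*1/2 + 3/16*1/4 + 3/16*1/8 + 1/4*1/4 = 41/128
  d_2[3] = 3/8*1/8 + 3/16*1/8 + 3/16*3/8 + 1/4*3/8 = 15/64
d_2 = (0=17/64, 1=23/128, 2=41/128, 3=15/64)
  d_3[0] = 17/64*1/4 + 23/128*3/8 + 41/128*3/8 + 15/64*1/8 = 145/512
  d_3[1] = 17/64*1/8 + 23/128*1/4 + 41/128*1/8 + 15/64*1/4 = 181/1024
  d_3[2] = 17/64*1/2 + 23/128*1/4 + 41/128*1/8 + 15/64*1/4 = 283/1024
  d_3[3] = 17/64*1/8 + 23/128*1/8 + 41/128*3/8 + 15/64*3/8 = 135/512
d_3 = (0=145/512, 1=181/1024, 2=283/1024, 3=135/512)
  d_4[0] = 145/512*1/4 + 181/1024*3/8 + 283/1024*3/8 + 135/512*1/8 = 1121/4096
  d_4[1] = 145/512*1/8 + 181/1024*1/4 + 283/1024*1/8 + 135/512*1/4 = 1475/8192
  d_4[2] = 145/512*1/2 + 181/1024*1/4 + 283/1024*1/8 + 135/512*1/4 = 2345/8192
  d_4[3] = 145/512*1/8 + 181/1024*1/8 + 283/1024*3/8 + 135/512*3/8 = 1065/4096
d_4 = (0=1121/4096, 1=1475/8192, 2=2345/8192, 3=1065/4096)

Answer: 1121/4096 1475/8192 2345/8192 1065/4096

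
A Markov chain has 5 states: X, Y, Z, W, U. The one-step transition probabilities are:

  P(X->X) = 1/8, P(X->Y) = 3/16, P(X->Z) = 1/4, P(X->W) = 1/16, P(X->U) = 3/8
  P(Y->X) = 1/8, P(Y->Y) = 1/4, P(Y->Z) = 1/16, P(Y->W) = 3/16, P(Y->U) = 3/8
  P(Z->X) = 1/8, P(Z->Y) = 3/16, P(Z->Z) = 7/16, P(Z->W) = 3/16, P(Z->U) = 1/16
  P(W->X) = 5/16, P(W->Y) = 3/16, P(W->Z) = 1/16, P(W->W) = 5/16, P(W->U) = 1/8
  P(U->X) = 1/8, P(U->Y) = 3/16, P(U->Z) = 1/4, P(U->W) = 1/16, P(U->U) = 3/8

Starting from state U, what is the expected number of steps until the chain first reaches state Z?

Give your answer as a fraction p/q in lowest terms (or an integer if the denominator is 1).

Answer: 320/61

Derivation:
Let h_i = expected steps to first reach Z from state i.
Boundary: h_Z = 0.
First-step equations for the other states:
  h_X = 1 + 1/8*h_X + 3/16*h_Y + 1/4*h_Z + 1/16*h_W + 3/8*h_U
  h_Y = 1 + 1/8*h_X + 1/4*h_Y + 1/16*h_Z + 3/16*h_W + 3/8*h_U
  h_W = 1 + 5/16*h_X + 3/16*h_Y + 1/16*h_Z + 5/16*h_W + 1/8*h_U
  h_U = 1 + 1/8*h_X + 3/16*h_Y + 1/4*h_Z + 1/16*h_W + 3/8*h_U

Substituting h_Z = 0 and rearranging gives the linear system (I - Q) h = 1:
  [7/8, -3/16, -1/16, -3/8] . (h_X, h_Y, h_W, h_U) = 1
  [-1/8, 3/4, -3/16, -3/8] . (h_X, h_Y, h_W, h_U) = 1
  [-5/16, -3/16, 11/16, -1/8] . (h_X, h_Y, h_W, h_U) = 1
  [-1/8, -3/16, -1/16, 5/8] . (h_X, h_Y, h_W, h_U) = 1

Solving yields:
  h_X = 320/61
  h_Y = 1184/183
  h_W = 400/61
  h_U = 320/61

Starting state is U, so the expected hitting time is h_U = 320/61.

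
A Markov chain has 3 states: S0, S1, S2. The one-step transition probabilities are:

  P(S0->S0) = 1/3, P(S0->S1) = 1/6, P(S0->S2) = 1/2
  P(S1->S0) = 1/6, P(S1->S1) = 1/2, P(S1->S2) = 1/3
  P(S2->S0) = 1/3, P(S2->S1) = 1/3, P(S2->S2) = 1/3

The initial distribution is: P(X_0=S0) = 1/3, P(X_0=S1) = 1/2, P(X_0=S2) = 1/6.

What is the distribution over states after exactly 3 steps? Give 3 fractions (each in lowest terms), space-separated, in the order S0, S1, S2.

Propagating the distribution step by step (d_{t+1} = d_t * P):
d_0 = (S0=1/3, S1=1/2, S2=1/6)
  d_1[S0] = 1/3*1/3 + 1/2*1/6 + 1/6*1/3 = 1/4
  d_1[S1] = 1/3*1/6 + 1/2*1/2 + 1/6*1/3 = 13/36
  d_1[S2] = 1/3*1/2 + 1/2*1/3 + 1/6*1/3 = 7/18
d_1 = (S0=1/4, S1=13/36, S2=7/18)
  d_2[S0] = 1/4*1/3 + 13/36*1/6 + 7/18*1/3 = 59/216
  d_2[S1] = 1/4*1/6 + 13/36*1/2 + 7/18*1/3 = 19/54
  d_2[S2] = 1/4*1/2 + 13/36*1/3 + 7/18*1/3 = 3/8
d_2 = (S0=59/216, S1=19/54, S2=3/8)
  d_3[S0] = 59/216*1/3 + 19/54*1/6 + 3/8*1/3 = 89/324
  d_3[S1] = 59/216*1/6 + 19/54*1/2 + 3/8*1/3 = 449/1296
  d_3[S2] = 59/216*1/2 + 19/54*1/3 + 3/8*1/3 = 491/1296
d_3 = (S0=89/324, S1=449/1296, S2=491/1296)

Answer: 89/324 449/1296 491/1296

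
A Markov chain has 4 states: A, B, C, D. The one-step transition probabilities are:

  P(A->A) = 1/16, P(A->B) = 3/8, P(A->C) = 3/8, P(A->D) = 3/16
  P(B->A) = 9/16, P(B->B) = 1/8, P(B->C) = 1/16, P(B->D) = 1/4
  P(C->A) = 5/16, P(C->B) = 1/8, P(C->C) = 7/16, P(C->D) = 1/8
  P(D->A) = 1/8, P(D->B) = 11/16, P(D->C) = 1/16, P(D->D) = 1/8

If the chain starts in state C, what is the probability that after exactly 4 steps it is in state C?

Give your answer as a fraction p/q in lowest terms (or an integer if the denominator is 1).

Computing P^4 by repeated multiplication:
P^1 =
  A: [1/16, 3/8, 3/8, 3/16]
  B: [9/16, 1/8, 1/16, 1/4]
  C: [5/16, 1/8, 7/16, 1/8]
  D: [1/8, 11/16, 1/16, 1/8]
P^2 =
  A: [91/256, 63/256, 57/256, 45/256]
  B: [5/32, 13/32, 67/256, 45/256]
  C: [31/128, 35/128, 83/256, 41/256]
  D: [55/128, 29/128, 1/8, 7/32]
P^3 =
  A: [1033/4096, 1281/4096, 1053/4096, 729/4096]
  B: [1401/4096, 1077/4096, 429/2048, 95/512]
  C: [1189/4096, 1129/4096, 133/512, 357/2048]
  D: [113/512, 91/256, 499/2048, 369/2048]
P^4 =
  A: [19285/65536, 18885/65536, 15579/65536, 11787/65536]
  B: [2113/8192, 5159/16384, 16249/65536, 11747/65536]
  C: [9049/32768, 9687/32768, 16425/65536, 11639/65536]
  D: [10237/32768, 9225/32768, 3651/16384, 1501/8192]

(P^4)[C -> C] = 16425/65536

Answer: 16425/65536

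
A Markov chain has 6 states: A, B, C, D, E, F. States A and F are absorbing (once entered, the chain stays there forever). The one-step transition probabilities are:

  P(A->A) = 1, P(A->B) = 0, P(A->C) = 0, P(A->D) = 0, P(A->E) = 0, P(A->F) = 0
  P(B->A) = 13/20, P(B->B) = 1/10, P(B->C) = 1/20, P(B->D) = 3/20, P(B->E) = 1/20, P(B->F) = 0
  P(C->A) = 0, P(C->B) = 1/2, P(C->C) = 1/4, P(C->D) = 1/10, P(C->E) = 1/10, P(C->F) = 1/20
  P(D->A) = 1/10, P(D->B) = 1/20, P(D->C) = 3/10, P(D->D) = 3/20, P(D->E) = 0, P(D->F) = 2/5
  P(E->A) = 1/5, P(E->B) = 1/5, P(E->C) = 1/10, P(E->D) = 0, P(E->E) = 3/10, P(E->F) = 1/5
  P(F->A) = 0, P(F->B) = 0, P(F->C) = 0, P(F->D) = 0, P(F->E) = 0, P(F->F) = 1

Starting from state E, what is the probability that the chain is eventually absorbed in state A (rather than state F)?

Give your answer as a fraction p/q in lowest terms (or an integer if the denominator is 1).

Answer: 16828/26435

Derivation:
Let a_i = P(absorbed in A | start in state i).
Boundary conditions: a_A = 1, a_F = 0.
For each transient state i, a_i = sum_j P(i->j) * a_j:
  a_B = 13/20*a_A + 1/10*a_B + 1/20*a_C + 3/20*a_D + 1/20*a_E + 0*a_F
  a_C = 0*a_A + 1/2*a_B + 1/4*a_C + 1/10*a_D + 1/10*a_E + 1/20*a_F
  a_D = 1/10*a_A + 1/20*a_B + 3/10*a_C + 3/20*a_D + 0*a_E + 2/5*a_F
  a_E = 1/5*a_A + 1/5*a_B + 1/10*a_C + 0*a_D + 3/10*a_E + 1/5*a_F

Substituting a_A = 1 and a_F = 0, rearrange to (I - Q) a = r where r[i] = P(i -> A):
  [9/10, -1/20, -3/20, -1/20] . (a_B, a_C, a_D, a_E) = 13/20
  [-1/2, 3/4, -1/10, -1/10] . (a_B, a_C, a_D, a_E) = 0
  [-1/20, -3/10, 17/20, 0] . (a_B, a_C, a_D, a_E) = 1/10
  [-1/5, -1/10, 0, 7/10] . (a_B, a_C, a_D, a_E) = 1/5

Solving yields:
  a_B = 22947/26435
  a_C = 19032/26435
  a_D = 11177/26435
  a_E = 16828/26435

Starting state is E, so the absorption probability is a_E = 16828/26435.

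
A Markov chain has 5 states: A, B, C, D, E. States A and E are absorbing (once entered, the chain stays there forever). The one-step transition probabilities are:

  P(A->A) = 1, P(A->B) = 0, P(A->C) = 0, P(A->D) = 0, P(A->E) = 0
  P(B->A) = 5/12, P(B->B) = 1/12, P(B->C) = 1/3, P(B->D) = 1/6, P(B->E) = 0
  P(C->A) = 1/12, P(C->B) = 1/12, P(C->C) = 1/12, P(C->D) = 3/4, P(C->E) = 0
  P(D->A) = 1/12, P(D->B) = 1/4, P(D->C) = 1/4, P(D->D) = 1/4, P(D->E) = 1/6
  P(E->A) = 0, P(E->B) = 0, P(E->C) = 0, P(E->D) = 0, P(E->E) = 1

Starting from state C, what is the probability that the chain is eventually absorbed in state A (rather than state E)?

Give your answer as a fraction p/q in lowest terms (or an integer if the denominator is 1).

Answer: 187/288

Derivation:
Let a_i = P(absorbed in A | start in state i).
Boundary conditions: a_A = 1, a_E = 0.
For each transient state i, a_i = sum_j P(i->j) * a_j:
  a_B = 5/12*a_A + 1/12*a_B + 1/3*a_C + 1/6*a_D + 0*a_E
  a_C = 1/12*a_A + 1/12*a_B + 1/12*a_C + 3/4*a_D + 0*a_E
  a_D = 1/12*a_A + 1/4*a_B + 1/4*a_C + 1/4*a_D + 1/6*a_E

Substituting a_A = 1 and a_E = 0, rearrange to (I - Q) a = r where r[i] = P(i -> A):
  [11/12, -1/3, -1/6] . (a_B, a_C, a_D) = 5/12
  [-1/12, 11/12, -3/4] . (a_B, a_C, a_D) = 1/12
  [-1/4, -1/4, 3/4] . (a_B, a_C, a_D) = 1/12

Solving yields:
  a_B = 115/144
  a_C = 187/288
  a_D = 19/32

Starting state is C, so the absorption probability is a_C = 187/288.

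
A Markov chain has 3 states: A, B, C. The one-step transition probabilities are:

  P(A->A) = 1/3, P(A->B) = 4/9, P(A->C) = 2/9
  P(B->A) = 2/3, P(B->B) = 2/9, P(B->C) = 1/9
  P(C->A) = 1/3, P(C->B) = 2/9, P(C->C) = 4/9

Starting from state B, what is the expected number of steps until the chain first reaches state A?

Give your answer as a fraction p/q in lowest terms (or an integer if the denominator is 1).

Answer: 18/11

Derivation:
Let h_i = expected steps to first reach A from state i.
Boundary: h_A = 0.
First-step equations for the other states:
  h_B = 1 + 2/3*h_A + 2/9*h_B + 1/9*h_C
  h_C = 1 + 1/3*h_A + 2/9*h_B + 4/9*h_C

Substituting h_A = 0 and rearranging gives the linear system (I - Q) h = 1:
  [7/9, -1/9] . (h_B, h_C) = 1
  [-2/9, 5/9] . (h_B, h_C) = 1

Solving yields:
  h_B = 18/11
  h_C = 27/11

Starting state is B, so the expected hitting time is h_B = 18/11.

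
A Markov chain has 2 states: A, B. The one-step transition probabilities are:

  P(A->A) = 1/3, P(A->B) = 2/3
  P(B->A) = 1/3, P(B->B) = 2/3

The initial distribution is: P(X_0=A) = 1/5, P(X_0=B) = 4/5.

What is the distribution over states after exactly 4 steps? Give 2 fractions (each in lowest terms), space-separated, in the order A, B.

Answer: 1/3 2/3

Derivation:
Propagating the distribution step by step (d_{t+1} = d_t * P):
d_0 = (A=1/5, B=4/5)
  d_1[A] = 1/5*1/3 + 4/5*1/3 = 1/3
  d_1[B] = 1/5*2/3 + 4/5*2/3 = 2/3
d_1 = (A=1/3, B=2/3)
  d_2[A] = 1/3*1/3 + 2/3*1/3 = 1/3
  d_2[B] = 1/3*2/3 + 2/3*2/3 = 2/3
d_2 = (A=1/3, B=2/3)
  d_3[A] = 1/3*1/3 + 2/3*1/3 = 1/3
  d_3[B] = 1/3*2/3 + 2/3*2/3 = 2/3
d_3 = (A=1/3, B=2/3)
  d_4[A] = 1/3*1/3 + 2/3*1/3 = 1/3
  d_4[B] = 1/3*2/3 + 2/3*2/3 = 2/3
d_4 = (A=1/3, B=2/3)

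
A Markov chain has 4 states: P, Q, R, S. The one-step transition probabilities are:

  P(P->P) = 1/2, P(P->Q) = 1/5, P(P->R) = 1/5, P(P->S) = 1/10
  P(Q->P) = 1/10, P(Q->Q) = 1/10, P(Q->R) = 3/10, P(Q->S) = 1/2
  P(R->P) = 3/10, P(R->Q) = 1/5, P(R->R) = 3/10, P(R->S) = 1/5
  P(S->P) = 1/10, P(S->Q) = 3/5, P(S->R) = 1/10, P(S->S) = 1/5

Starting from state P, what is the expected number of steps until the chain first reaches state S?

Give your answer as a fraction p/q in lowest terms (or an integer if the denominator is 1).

Answer: 66/13

Derivation:
Let h_i = expected steps to first reach S from state i.
Boundary: h_S = 0.
First-step equations for the other states:
  h_P = 1 + 1/2*h_P + 1/5*h_Q + 1/5*h_R + 1/10*h_S
  h_Q = 1 + 1/10*h_P + 1/10*h_Q + 3/10*h_R + 1/2*h_S
  h_R = 1 + 3/10*h_P + 1/5*h_Q + 3/10*h_R + 1/5*h_S

Substituting h_S = 0 and rearranging gives the linear system (I - Q) h = 1:
  [1/2, -1/5, -1/5] . (h_P, h_Q, h_R) = 1
  [-1/10, 9/10, -3/10] . (h_P, h_Q, h_R) = 1
  [-3/10, -1/5, 7/10] . (h_P, h_Q, h_R) = 1

Solving yields:
  h_P = 66/13
  h_Q = 124/39
  h_R = 176/39

Starting state is P, so the expected hitting time is h_P = 66/13.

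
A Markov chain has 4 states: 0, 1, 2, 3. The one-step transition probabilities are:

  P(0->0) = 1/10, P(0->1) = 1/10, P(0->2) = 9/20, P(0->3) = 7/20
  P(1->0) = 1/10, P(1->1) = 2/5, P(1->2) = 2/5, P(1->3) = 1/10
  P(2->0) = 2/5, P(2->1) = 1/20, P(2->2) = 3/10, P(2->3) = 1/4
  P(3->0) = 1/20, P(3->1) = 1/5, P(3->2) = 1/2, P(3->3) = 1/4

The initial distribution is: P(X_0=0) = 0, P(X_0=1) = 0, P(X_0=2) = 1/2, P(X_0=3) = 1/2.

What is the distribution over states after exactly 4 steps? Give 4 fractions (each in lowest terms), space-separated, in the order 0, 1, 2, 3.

Answer: 33019/160000 1197/8000 126603/320000 79479/320000

Derivation:
Propagating the distribution step by step (d_{t+1} = d_t * P):
d_0 = (0=0, 1=0, 2=1/2, 3=1/2)
  d_1[0] = 0*1/10 + 0*1/10 + 1/2*2/5 + 1/2*1/20 = 9/40
  d_1[1] = 0*1/10 + 0*2/5 + 1/2*1/20 + 1/2*1/5 = 1/8
  d_1[2] = 0*9/20 + 0*2/5 + 1/2*3/10 + 1/2*1/2 = 2/5
  d_1[3] = 0*7/20 + 0*1/10 + 1/2*1/4 + 1/2*1/4 = 1/4
d_1 = (0=9/40, 1=1/8, 2=2/5, 3=1/4)
  d_2[0] = 9/40*1/10 + 1/8*1/10 + 2/5*2/5 + 1/4*1/20 = 83/400
  d_2[1] = 9/40*1/10 + 1/8*2/5 + 2/5*1/20 + 1/4*1/5 = 57/400
  d_2[2] = 9/40*9/20 + 1/8*2/5 + 2/5*3/10 + 1/4*1/2 = 317/800
  d_2[3] = 9/40*7/20 + 1/8*1/10 + 2/5*1/4 + 1/4*1/4 = 203/800
d_2 = (0=83/400, 1=57/400, 2=317/800, 3=203/800)
  d_3[0] = 83/400*1/10 + 57/400*1/10 + 317/800*2/5 + 203/800*1/20 = 3299/16000
  d_3[1] = 83/400*1/10 + 57/400*2/5 + 317/800*1/20 + 203/800*1/5 = 2373/16000
  d_3[2] = 83/400*9/20 + 57/400*2/5 + 317/800*3/10 + 203/800*1/2 = 3169/8000
  d_3[3] = 83/400*7/20 + 57/400*1/10 + 317/800*1/4 + 203/800*1/4 = 399/1600
d_3 = (0=3299/16000, 1=2373/16000, 2=3169/8000, 3=399/1600)
  d_4[0] = 3299/16000*1/10 + 2373/16000*1/10 + 3169/8000*2/5 + 399/1600*1/20 = 33019/160000
  d_4[1] = 3299/16000*1/10 + 2373/16000*2/5 + 3169/8000*1/20 + 399/1600*1/5 = 1197/8000
  d_4[2] = 3299/16000*9/20 + 2373/16000*2/5 + 3169/8000*3/10 + 399/1600*1/2 = 126603/320000
  d_4[3] = 3299/16000*7/20 + 2373/16000*1/10 + 3169/8000*1/4 + 399/1600*1/4 = 79479/320000
d_4 = (0=33019/160000, 1=1197/8000, 2=126603/320000, 3=79479/320000)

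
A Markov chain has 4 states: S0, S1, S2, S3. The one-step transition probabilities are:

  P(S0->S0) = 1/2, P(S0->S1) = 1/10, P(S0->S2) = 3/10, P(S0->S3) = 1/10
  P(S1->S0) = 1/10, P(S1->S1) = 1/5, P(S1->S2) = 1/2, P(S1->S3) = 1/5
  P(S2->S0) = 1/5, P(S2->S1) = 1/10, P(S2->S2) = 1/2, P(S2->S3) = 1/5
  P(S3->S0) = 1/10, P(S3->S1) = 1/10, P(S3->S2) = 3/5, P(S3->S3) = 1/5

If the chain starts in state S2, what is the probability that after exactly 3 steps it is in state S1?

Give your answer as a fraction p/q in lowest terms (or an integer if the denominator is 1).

Answer: 111/1000

Derivation:
Computing P^3 by repeated multiplication:
P^1 =
  S0: [1/2, 1/10, 3/10, 1/10]
  S1: [1/10, 1/5, 1/2, 1/5]
  S2: [1/5, 1/10, 1/2, 1/5]
  S3: [1/10, 1/10, 3/5, 1/5]
P^2 =
  S0: [33/100, 11/100, 41/100, 3/20]
  S1: [19/100, 3/25, 1/2, 19/100]
  S2: [23/100, 11/100, 12/25, 9/50]
  S3: [1/5, 11/100, 1/2, 19/100]
P^3 =
  S0: [273/1000, 111/1000, 449/1000, 167/1000]
  S1: [113/500, 14/125, 481/1000, 181/1000]
  S2: [6/25, 111/1000, 59/125, 177/1000]
  S3: [23/100, 111/1000, 479/1000, 9/50]

(P^3)[S2 -> S1] = 111/1000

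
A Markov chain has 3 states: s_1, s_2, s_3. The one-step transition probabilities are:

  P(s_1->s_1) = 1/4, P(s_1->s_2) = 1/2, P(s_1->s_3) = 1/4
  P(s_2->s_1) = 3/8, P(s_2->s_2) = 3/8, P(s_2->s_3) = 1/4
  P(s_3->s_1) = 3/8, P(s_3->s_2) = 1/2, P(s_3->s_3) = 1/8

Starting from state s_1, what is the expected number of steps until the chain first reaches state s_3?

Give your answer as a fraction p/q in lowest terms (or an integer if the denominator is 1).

Let h_i = expected steps to first reach s_3 from state i.
Boundary: h_s_3 = 0.
First-step equations for the other states:
  h_s_1 = 1 + 1/4*h_s_1 + 1/2*h_s_2 + 1/4*h_s_3
  h_s_2 = 1 + 3/8*h_s_1 + 3/8*h_s_2 + 1/4*h_s_3

Substituting h_s_3 = 0 and rearranging gives the linear system (I - Q) h = 1:
  [3/4, -1/2] . (h_s_1, h_s_2) = 1
  [-3/8, 5/8] . (h_s_1, h_s_2) = 1

Solving yields:
  h_s_1 = 4
  h_s_2 = 4

Starting state is s_1, so the expected hitting time is h_s_1 = 4.

Answer: 4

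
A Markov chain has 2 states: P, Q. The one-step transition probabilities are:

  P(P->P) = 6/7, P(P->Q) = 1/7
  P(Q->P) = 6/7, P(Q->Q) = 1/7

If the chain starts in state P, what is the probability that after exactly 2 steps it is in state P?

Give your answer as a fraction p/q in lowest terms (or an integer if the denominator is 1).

Answer: 6/7

Derivation:
Computing P^2 by repeated multiplication:
P^1 =
  P: [6/7, 1/7]
  Q: [6/7, 1/7]
P^2 =
  P: [6/7, 1/7]
  Q: [6/7, 1/7]

(P^2)[P -> P] = 6/7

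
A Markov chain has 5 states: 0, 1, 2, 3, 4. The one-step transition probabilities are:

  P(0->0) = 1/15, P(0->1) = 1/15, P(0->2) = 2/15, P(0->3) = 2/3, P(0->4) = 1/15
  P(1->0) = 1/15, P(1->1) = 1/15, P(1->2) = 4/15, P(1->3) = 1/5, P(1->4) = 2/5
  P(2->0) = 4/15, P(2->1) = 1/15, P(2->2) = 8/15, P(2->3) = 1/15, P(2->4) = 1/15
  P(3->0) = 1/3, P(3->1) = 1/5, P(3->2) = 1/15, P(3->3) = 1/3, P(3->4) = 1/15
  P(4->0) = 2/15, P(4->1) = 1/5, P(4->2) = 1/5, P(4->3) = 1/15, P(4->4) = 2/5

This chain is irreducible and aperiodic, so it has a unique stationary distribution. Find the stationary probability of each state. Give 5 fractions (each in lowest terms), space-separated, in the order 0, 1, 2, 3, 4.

Answer: 146/735 92/735 349/1470 29/105 239/1470

Derivation:
The stationary distribution satisfies pi = pi * P, i.e.:
  pi_0 = 1/15*pi_0 + 1/15*pi_1 + 4/15*pi_2 + 1/3*pi_3 + 2/15*pi_4
  pi_1 = 1/15*pi_0 + 1/15*pi_1 + 1/15*pi_2 + 1/5*pi_3 + 1/5*pi_4
  pi_2 = 2/15*pi_0 + 4/15*pi_1 + 8/15*pi_2 + 1/15*pi_3 + 1/5*pi_4
  pi_3 = 2/3*pi_0 + 1/5*pi_1 + 1/15*pi_2 + 1/3*pi_3 + 1/15*pi_4
  pi_4 = 1/15*pi_0 + 2/5*pi_1 + 1/15*pi_2 + 1/15*pi_3 + 2/5*pi_4
with normalization: pi_0 + pi_1 + pi_2 + pi_3 + pi_4 = 1.

Using the first 4 balance equations plus normalization, the linear system A*pi = b is:
  [-14/15, 1/15, 4/15, 1/3, 2/15] . pi = 0
  [1/15, -14/15, 1/15, 1/5, 1/5] . pi = 0
  [2/15, 4/15, -7/15, 1/15, 1/5] . pi = 0
  [2/3, 1/5, 1/15, -2/3, 1/15] . pi = 0
  [1, 1, 1, 1, 1] . pi = 1

Solving yields:
  pi_0 = 146/735
  pi_1 = 92/735
  pi_2 = 349/1470
  pi_3 = 29/105
  pi_4 = 239/1470

Verification (pi * P):
  146/735*1/15 + 92/735*1/15 + 349/1470*4/15 + 29/105*1/3 + 239/1470*2/15 = 146/735 = pi_0  (ok)
  146/735*1/15 + 92/735*1/15 + 349/1470*1/15 + 29/105*1/5 + 239/1470*1/5 = 92/735 = pi_1  (ok)
  146/735*2/15 + 92/735*4/15 + 349/1470*8/15 + 29/105*1/15 + 239/1470*1/5 = 349/1470 = pi_2  (ok)
  146/735*2/3 + 92/735*1/5 + 349/1470*1/15 + 29/105*1/3 + 239/1470*1/15 = 29/105 = pi_3  (ok)
  146/735*1/15 + 92/735*2/5 + 349/1470*1/15 + 29/105*1/15 + 239/1470*2/5 = 239/1470 = pi_4  (ok)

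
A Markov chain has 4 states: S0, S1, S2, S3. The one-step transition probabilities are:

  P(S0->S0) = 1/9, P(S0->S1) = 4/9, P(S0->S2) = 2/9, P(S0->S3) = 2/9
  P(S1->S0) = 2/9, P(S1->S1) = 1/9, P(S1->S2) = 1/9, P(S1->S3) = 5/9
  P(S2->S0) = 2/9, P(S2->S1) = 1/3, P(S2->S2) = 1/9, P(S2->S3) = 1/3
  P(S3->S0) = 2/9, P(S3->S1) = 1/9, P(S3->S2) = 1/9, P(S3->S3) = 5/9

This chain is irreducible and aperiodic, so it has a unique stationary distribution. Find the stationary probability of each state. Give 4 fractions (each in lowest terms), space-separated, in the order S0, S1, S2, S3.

The stationary distribution satisfies pi = pi * P, i.e.:
  pi_S0 = 1/9*pi_S0 + 2/9*pi_S1 + 2/9*pi_S2 + 2/9*pi_S3
  pi_S1 = 4/9*pi_S0 + 1/9*pi_S1 + 1/3*pi_S2 + 1/9*pi_S3
  pi_S2 = 2/9*pi_S0 + 1/9*pi_S1 + 1/9*pi_S2 + 1/9*pi_S3
  pi_S3 = 2/9*pi_S0 + 5/9*pi_S1 + 1/3*pi_S2 + 5/9*pi_S3
with normalization: pi_S0 + pi_S1 + pi_S2 + pi_S3 = 1.

Using the first 3 balance equations plus normalization, the linear system A*pi = b is:
  [-8/9, 2/9, 2/9, 2/9] . pi = 0
  [4/9, -8/9, 1/3, 1/9] . pi = 0
  [2/9, 1/9, -8/9, 1/9] . pi = 0
  [1, 1, 1, 1] . pi = 1

Solving yields:
  pi_S0 = 1/5
  pi_S1 = 28/135
  pi_S2 = 2/15
  pi_S3 = 62/135

Verification (pi * P):
  1/5*1/9 + 28/135*2/9 + 2/15*2/9 + 62/135*2/9 = 1/5 = pi_S0  (ok)
  1/5*4/9 + 28/135*1/9 + 2/15*1/3 + 62/135*1/9 = 28/135 = pi_S1  (ok)
  1/5*2/9 + 28/135*1/9 + 2/15*1/9 + 62/135*1/9 = 2/15 = pi_S2  (ok)
  1/5*2/9 + 28/135*5/9 + 2/15*1/3 + 62/135*5/9 = 62/135 = pi_S3  (ok)

Answer: 1/5 28/135 2/15 62/135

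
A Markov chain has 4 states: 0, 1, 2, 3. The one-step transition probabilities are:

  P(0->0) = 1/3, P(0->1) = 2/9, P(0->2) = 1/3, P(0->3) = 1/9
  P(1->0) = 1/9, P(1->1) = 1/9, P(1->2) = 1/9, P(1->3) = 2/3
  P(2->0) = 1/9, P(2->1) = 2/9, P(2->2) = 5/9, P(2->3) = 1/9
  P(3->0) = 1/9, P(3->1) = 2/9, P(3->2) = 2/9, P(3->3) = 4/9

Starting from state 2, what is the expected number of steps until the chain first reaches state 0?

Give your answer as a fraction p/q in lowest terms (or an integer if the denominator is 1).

Answer: 9

Derivation:
Let h_i = expected steps to first reach 0 from state i.
Boundary: h_0 = 0.
First-step equations for the other states:
  h_1 = 1 + 1/9*h_0 + 1/9*h_1 + 1/9*h_2 + 2/3*h_3
  h_2 = 1 + 1/9*h_0 + 2/9*h_1 + 5/9*h_2 + 1/9*h_3
  h_3 = 1 + 1/9*h_0 + 2/9*h_1 + 2/9*h_2 + 4/9*h_3

Substituting h_0 = 0 and rearranging gives the linear system (I - Q) h = 1:
  [8/9, -1/9, -2/3] . (h_1, h_2, h_3) = 1
  [-2/9, 4/9, -1/9] . (h_1, h_2, h_3) = 1
  [-2/9, -2/9, 5/9] . (h_1, h_2, h_3) = 1

Solving yields:
  h_1 = 9
  h_2 = 9
  h_3 = 9

Starting state is 2, so the expected hitting time is h_2 = 9.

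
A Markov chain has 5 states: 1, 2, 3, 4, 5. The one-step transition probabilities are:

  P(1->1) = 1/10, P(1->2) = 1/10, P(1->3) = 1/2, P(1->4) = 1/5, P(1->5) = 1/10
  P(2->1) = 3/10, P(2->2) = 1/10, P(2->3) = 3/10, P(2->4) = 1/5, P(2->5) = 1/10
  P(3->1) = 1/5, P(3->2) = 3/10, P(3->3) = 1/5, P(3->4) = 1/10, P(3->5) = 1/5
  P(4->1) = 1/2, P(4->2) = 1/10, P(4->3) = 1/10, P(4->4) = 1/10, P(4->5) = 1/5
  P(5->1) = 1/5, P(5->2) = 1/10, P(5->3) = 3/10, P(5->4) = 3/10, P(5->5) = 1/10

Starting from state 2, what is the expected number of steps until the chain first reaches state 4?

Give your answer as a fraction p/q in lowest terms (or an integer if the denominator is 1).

Let h_i = expected steps to first reach 4 from state i.
Boundary: h_4 = 0.
First-step equations for the other states:
  h_1 = 1 + 1/10*h_1 + 1/10*h_2 + 1/2*h_3 + 1/5*h_4 + 1/10*h_5
  h_2 = 1 + 3/10*h_1 + 1/10*h_2 + 3/10*h_3 + 1/5*h_4 + 1/10*h_5
  h_3 = 1 + 1/5*h_1 + 3/10*h_2 + 1/5*h_3 + 1/10*h_4 + 1/5*h_5
  h_5 = 1 + 1/5*h_1 + 1/10*h_2 + 3/10*h_3 + 3/10*h_4 + 1/10*h_5

Substituting h_4 = 0 and rearranging gives the linear system (I - Q) h = 1:
  [9/10, -1/10, -1/2, -1/10] . (h_1, h_2, h_3, h_5) = 1
  [-3/10, 9/10, -3/10, -1/10] . (h_1, h_2, h_3, h_5) = 1
  [-1/5, -3/10, 4/5, -1/5] . (h_1, h_2, h_3, h_5) = 1
  [-1/5, -1/10, -3/10, 9/10] . (h_1, h_2, h_3, h_5) = 1

Solving yields:
  h_1 = 6800/1221
  h_2 = 610/111
  h_3 = 7250/1221
  h_5 = 2010/407

Starting state is 2, so the expected hitting time is h_2 = 610/111.

Answer: 610/111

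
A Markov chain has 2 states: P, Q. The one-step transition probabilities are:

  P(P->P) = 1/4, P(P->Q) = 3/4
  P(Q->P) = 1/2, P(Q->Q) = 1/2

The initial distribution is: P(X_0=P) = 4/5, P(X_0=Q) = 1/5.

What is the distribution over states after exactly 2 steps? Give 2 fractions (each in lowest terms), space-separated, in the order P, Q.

Propagating the distribution step by step (d_{t+1} = d_t * P):
d_0 = (P=4/5, Q=1/5)
  d_1[P] = 4/5*1/4 + 1/5*1/2 = 3/10
  d_1[Q] = 4/5*3/4 + 1/5*1/2 = 7/10
d_1 = (P=3/10, Q=7/10)
  d_2[P] = 3/10*1/4 + 7/10*1/2 = 17/40
  d_2[Q] = 3/10*3/4 + 7/10*1/2 = 23/40
d_2 = (P=17/40, Q=23/40)

Answer: 17/40 23/40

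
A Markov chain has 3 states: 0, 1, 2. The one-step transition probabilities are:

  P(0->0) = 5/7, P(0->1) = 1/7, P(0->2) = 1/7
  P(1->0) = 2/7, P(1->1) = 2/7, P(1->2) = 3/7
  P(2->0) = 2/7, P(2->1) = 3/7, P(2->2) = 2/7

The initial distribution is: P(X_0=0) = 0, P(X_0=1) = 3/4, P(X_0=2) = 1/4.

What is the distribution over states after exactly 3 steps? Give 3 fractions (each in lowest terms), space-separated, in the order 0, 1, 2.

Answer: 158/343 369/1372 53/196

Derivation:
Propagating the distribution step by step (d_{t+1} = d_t * P):
d_0 = (0=0, 1=3/4, 2=1/4)
  d_1[0] = 0*5/7 + 3/4*2/7 + 1/4*2/7 = 2/7
  d_1[1] = 0*1/7 + 3/4*2/7 + 1/4*3/7 = 9/28
  d_1[2] = 0*1/7 + 3/4*3/7 + 1/4*2/7 = 11/28
d_1 = (0=2/7, 1=9/28, 2=11/28)
  d_2[0] = 2/7*5/7 + 9/28*2/7 + 11/28*2/7 = 20/49
  d_2[1] = 2/7*1/7 + 9/28*2/7 + 11/28*3/7 = 59/196
  d_2[2] = 2/7*1/7 + 9/28*3/7 + 11/28*2/7 = 57/196
d_2 = (0=20/49, 1=59/196, 2=57/196)
  d_3[0] = 20/49*5/7 + 59/196*2/7 + 57/196*2/7 = 158/343
  d_3[1] = 20/49*1/7 + 59/196*2/7 + 57/196*3/7 = 369/1372
  d_3[2] = 20/49*1/7 + 59/196*3/7 + 57/196*2/7 = 53/196
d_3 = (0=158/343, 1=369/1372, 2=53/196)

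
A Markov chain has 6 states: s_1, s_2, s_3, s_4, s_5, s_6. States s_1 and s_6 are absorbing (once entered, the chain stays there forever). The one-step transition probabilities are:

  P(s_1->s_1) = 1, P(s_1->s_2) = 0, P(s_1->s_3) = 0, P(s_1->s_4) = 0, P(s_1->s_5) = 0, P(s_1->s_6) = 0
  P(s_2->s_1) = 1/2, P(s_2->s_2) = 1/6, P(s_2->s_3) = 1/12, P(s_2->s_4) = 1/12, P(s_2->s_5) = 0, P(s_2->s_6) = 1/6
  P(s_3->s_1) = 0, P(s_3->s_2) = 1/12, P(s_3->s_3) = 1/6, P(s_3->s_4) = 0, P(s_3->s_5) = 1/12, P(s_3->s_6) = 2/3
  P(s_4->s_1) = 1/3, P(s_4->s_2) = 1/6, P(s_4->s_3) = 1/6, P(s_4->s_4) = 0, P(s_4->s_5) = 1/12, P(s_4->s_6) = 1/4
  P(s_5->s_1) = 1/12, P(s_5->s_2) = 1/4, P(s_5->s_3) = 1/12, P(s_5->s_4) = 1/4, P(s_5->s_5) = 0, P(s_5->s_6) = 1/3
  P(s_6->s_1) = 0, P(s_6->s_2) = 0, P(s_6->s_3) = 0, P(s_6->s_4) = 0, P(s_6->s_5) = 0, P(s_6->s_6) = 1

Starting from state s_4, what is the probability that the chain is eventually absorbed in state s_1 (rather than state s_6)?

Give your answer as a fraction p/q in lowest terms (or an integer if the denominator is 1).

Let a_i = P(absorbed in s_1 | start in state i).
Boundary conditions: a_s_1 = 1, a_s_6 = 0.
For each transient state i, a_i = sum_j P(i->j) * a_j:
  a_s_2 = 1/2*a_s_1 + 1/6*a_s_2 + 1/12*a_s_3 + 1/12*a_s_4 + 0*a_s_5 + 1/6*a_s_6
  a_s_3 = 0*a_s_1 + 1/12*a_s_2 + 1/6*a_s_3 + 0*a_s_4 + 1/12*a_s_5 + 2/3*a_s_6
  a_s_4 = 1/3*a_s_1 + 1/6*a_s_2 + 1/6*a_s_3 + 0*a_s_4 + 1/12*a_s_5 + 1/4*a_s_6
  a_s_5 = 1/12*a_s_1 + 1/4*a_s_2 + 1/12*a_s_3 + 1/4*a_s_4 + 0*a_s_5 + 1/3*a_s_6

Substituting a_s_1 = 1 and a_s_6 = 0, rearrange to (I - Q) a = r where r[i] = P(i -> s_1):
  [5/6, -1/12, -1/12, 0] . (a_s_2, a_s_3, a_s_4, a_s_5) = 1/2
  [-1/12, 5/6, 0, -1/12] . (a_s_2, a_s_3, a_s_4, a_s_5) = 0
  [-1/6, -1/6, 1, -1/12] . (a_s_2, a_s_3, a_s_4, a_s_5) = 1/3
  [-1/4, -1/12, -1/4, 1] . (a_s_2, a_s_3, a_s_4, a_s_5) = 1/12

Solving yields:
  a_s_2 = 4432/6719
  a_s_3 = 1397/13438
  a_s_4 = 6615/13438
  a_s_5 = 2553/6719

Starting state is s_4, so the absorption probability is a_s_4 = 6615/13438.

Answer: 6615/13438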